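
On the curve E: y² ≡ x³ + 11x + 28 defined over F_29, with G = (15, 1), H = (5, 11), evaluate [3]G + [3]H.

First 3G:
Repeated addition: build up to 3G.
2G: tangent at (15, 1): λ = (3·15² + 11)/(2·1) ≡ 19/2. 2⁻¹ ≡ 15 (mod 29) since 2·15 = 30 ≡ 1, so λ ≡ 19·15 ≡ 24.
  x = λ² - 15 - 15 = 576 - 30 ≡ 24; y = λ·(15 - 24) - 1 ≡ 15. → (24, 15)
3G: (24, 15) + (15, 1). λ = (1 - 15)/(15 - 24) ≡ 15/20 mod 29. 20⁻¹ ≡ 16 (mod 29), so λ ≡ 8.
  x = λ² - 24 - 15 = 64 - 39 ≡ 25; y = λ·(24 - 25) - 15 ≡ 6. → (25, 6)
3G = (25, 6).
Next 3H:
Repeated addition: build up to 3H.
2H: tangent at (5, 11): λ = (3·5² + 11)/(2·11) ≡ 28/22. 22⁻¹ ≡ 4 (mod 29), so λ ≡ 28·4 ≡ 25.
  x = λ² - 5 - 5 = 625 - 10 ≡ 6; y = λ·(5 - 6) - 11 ≡ 22. → (6, 22)
3H: (6, 22) + (5, 11). λ = (11 - 22)/(5 - 6) ≡ 18/28 mod 29. 28⁻¹ ≡ 28 (mod 29), so λ ≡ 11.
  x = λ² - 6 - 5 = 121 - 11 ≡ 23; y = λ·(6 - 23) - 22 ≡ 23. → (23, 23)
3H = (23, 23).
Finally 3G + 3H:
(25, 6) + (23, 23). λ = (23 - 6)/(23 - 25) ≡ 17/27 mod 29. 27⁻¹ ≡ 14 (mod 29), so λ ≡ 6.
  x = λ² - 25 - 23 = 36 - 48 ≡ 17; y = λ·(25 - 17) - 6 ≡ 13. → (17, 13)

(17, 13)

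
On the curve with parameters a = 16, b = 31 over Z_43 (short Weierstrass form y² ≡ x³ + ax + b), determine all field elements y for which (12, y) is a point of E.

4, 39

x³ + 16x + 31 = 1951 ≡ 16 (mod 43).
Square roots of 16 mod 43: 4 and 39 (since 4² = 16 ≡ 16).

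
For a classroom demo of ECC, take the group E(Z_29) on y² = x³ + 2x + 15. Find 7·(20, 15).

(11, 11)

Write G = (20, 15).
Repeated addition: build up to 7G.
2G: tangent at (20, 15): λ = (3·20² + 2)/(2·15) ≡ 13/1. 1⁻¹ ≡ 1 (mod 29) since 1·1 = 1 ≡ 1, so λ ≡ 13·1 ≡ 13.
  x = λ² - 20 - 20 = 169 - 40 ≡ 13; y = λ·(20 - 13) - 15 ≡ 18. → (13, 18)
3G: (13, 18) + (20, 15). λ = (15 - 18)/(20 - 13) ≡ 26/7 mod 29. 7⁻¹ ≡ 25 (mod 29), so λ ≡ 12.
  x = λ² - 13 - 20 = 144 - 33 ≡ 24; y = λ·(13 - 24) - 18 ≡ 24. → (24, 24)
4G: (24, 24) + (20, 15). λ = (15 - 24)/(20 - 24) ≡ 20/25 mod 29. 25⁻¹ ≡ 7 (mod 29), so λ ≡ 24.
  x = λ² - 24 - 20 = 576 - 44 ≡ 10; y = λ·(24 - 10) - 24 ≡ 22. → (10, 22)
5G: (10, 22) + (20, 15). λ = (15 - 22)/(20 - 10) ≡ 22/10 mod 29. 10⁻¹ ≡ 3 (mod 29) since 10·3 = 30 ≡ 1, so λ ≡ 8.
  x = λ² - 10 - 20 = 64 - 30 ≡ 5; y = λ·(10 - 5) - 22 ≡ 18. → (5, 18)
6G: (5, 18) + (20, 15). λ = (15 - 18)/(20 - 5) ≡ 26/15 mod 29. 15⁻¹ ≡ 2 (mod 29) since 15·2 = 30 ≡ 1, so λ ≡ 23.
  x = λ² - 5 - 20 = 529 - 25 ≡ 11; y = λ·(5 - 11) - 18 ≡ 18. → (11, 18)
7G: (11, 18) + (20, 15). λ = (15 - 18)/(20 - 11) ≡ 26/9 mod 29. 9⁻¹ ≡ 13 (mod 29), so λ ≡ 19.
  x = λ² - 11 - 20 = 361 - 31 ≡ 11; y = λ·(11 - 11) - 18 ≡ 11. → (11, 11)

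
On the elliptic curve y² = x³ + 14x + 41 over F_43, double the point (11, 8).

tangent at (11, 8): λ = (3·11² + 14)/(2·8) ≡ 33/16. 16⁻¹ ≡ 35 (mod 43) since 16·35 = 560 ≡ 1, so λ ≡ 33·35 ≡ 37.
  x = λ² - 11 - 11 = 1369 - 22 ≡ 14; y = λ·(11 - 14) - 8 ≡ 10. → (14, 10)

(14, 10)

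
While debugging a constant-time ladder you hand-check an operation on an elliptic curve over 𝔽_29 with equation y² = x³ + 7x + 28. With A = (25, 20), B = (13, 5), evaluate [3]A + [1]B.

(28, 7)

First 3A:
Repeated addition: build up to 3A.
2A: tangent at (25, 20): λ = (3·25² + 7)/(2·20) ≡ 26/11. 11⁻¹ ≡ 8 (mod 29), so λ ≡ 26·8 ≡ 5.
  x = λ² - 25 - 25 = 25 - 50 ≡ 4; y = λ·(25 - 4) - 20 ≡ 27. → (4, 27)
3A: (4, 27) + (25, 20). λ = (20 - 27)/(25 - 4) ≡ 22/21 mod 29. 21⁻¹ ≡ 18 (mod 29) since 21·18 = 378 ≡ 1, so λ ≡ 19.
  x = λ² - 4 - 25 = 361 - 29 ≡ 13; y = λ·(4 - 13) - 27 ≡ 5. → (13, 5)
3A = (13, 5).
Finally 3A + B:
tangent at (13, 5): λ = (3·13² + 7)/(2·5) ≡ 21/10. 10⁻¹ ≡ 3 (mod 29), so λ ≡ 21·3 ≡ 5.
  x = λ² - 13 - 13 = 25 - 26 ≡ 28; y = λ·(13 - 28) - 5 ≡ 7. → (28, 7)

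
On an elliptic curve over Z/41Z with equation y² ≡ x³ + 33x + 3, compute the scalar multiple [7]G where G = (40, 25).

Repeated addition: build up to 7G.
2G: tangent at (40, 25): λ = (3·40² + 33)/(2·25) ≡ 36/9. 9⁻¹ ≡ 32 (mod 41), so λ ≡ 36·32 ≡ 4.
  x = λ² - 40 - 40 = 16 - 80 ≡ 18; y = λ·(40 - 18) - 25 ≡ 22. → (18, 22)
3G: (18, 22) + (40, 25). λ = (25 - 22)/(40 - 18) ≡ 3/22 mod 41. 22⁻¹ ≡ 28 (mod 41) since 22·28 = 616 ≡ 1, so λ ≡ 2.
  x = λ² - 18 - 40 = 4 - 58 ≡ 28; y = λ·(18 - 28) - 22 ≡ 40. → (28, 40)
4G: (28, 40) + (40, 25). λ = (25 - 40)/(40 - 28) ≡ 26/12 mod 41. 12⁻¹ ≡ 24 (mod 41), so λ ≡ 9.
  x = λ² - 28 - 40 = 81 - 68 ≡ 13; y = λ·(28 - 13) - 40 ≡ 13. → (13, 13)
5G: (13, 13) + (40, 25). λ = (25 - 13)/(40 - 13) ≡ 12/27 mod 41. 27⁻¹ ≡ 38 (mod 41) since 27·38 = 1026 ≡ 1, so λ ≡ 5.
  x = λ² - 13 - 40 = 25 - 53 ≡ 13; y = λ·(13 - 13) - 13 ≡ 28. → (13, 28)
6G: (13, 28) + (40, 25). λ = (25 - 28)/(40 - 13) ≡ 38/27 mod 41. 27⁻¹ ≡ 38 (mod 41), so λ ≡ 9.
  x = λ² - 13 - 40 = 81 - 53 ≡ 28; y = λ·(13 - 28) - 28 ≡ 1. → (28, 1)
7G: (28, 1) + (40, 25). λ = (25 - 1)/(40 - 28) ≡ 24/12 mod 41. 12⁻¹ ≡ 24 (mod 41), so λ ≡ 2.
  x = λ² - 28 - 40 = 4 - 68 ≡ 18; y = λ·(28 - 18) - 1 ≡ 19. → (18, 19)

(18, 19)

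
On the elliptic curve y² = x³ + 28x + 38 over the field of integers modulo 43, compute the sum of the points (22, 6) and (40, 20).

(40, 23)

(22, 6) + (40, 20). λ = (20 - 6)/(40 - 22) ≡ 14/18 mod 43. 18⁻¹ ≡ 12 (mod 43), so λ ≡ 39.
  x = λ² - 22 - 40 = 1521 - 62 ≡ 40; y = λ·(22 - 40) - 6 ≡ 23. → (40, 23)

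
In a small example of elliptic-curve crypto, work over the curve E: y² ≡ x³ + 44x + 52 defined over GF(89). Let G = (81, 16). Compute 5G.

(11, 40)

Repeated addition: build up to 5G.
2G: tangent at (81, 16): λ = (3·81² + 44)/(2·16) ≡ 58/32. 32⁻¹ ≡ 64 (mod 89), so λ ≡ 58·64 ≡ 63.
  x = λ² - 81 - 81 = 3969 - 162 ≡ 69; y = λ·(81 - 69) - 16 ≡ 28. → (69, 28)
3G: (69, 28) + (81, 16). λ = (16 - 28)/(81 - 69) ≡ 77/12 mod 89. 12⁻¹ ≡ 52 (mod 89) since 12·52 = 624 ≡ 1, so λ ≡ 88.
  x = λ² - 69 - 81 = 7744 - 150 ≡ 29; y = λ·(69 - 29) - 28 ≡ 21. → (29, 21)
4G: (29, 21) + (81, 16). λ = (16 - 21)/(81 - 29) ≡ 84/52 mod 89. 52⁻¹ ≡ 12 (mod 89), so λ ≡ 29.
  x = λ² - 29 - 81 = 841 - 110 ≡ 19; y = λ·(29 - 19) - 21 ≡ 2. → (19, 2)
5G: (19, 2) + (81, 16). λ = (16 - 2)/(81 - 19) ≡ 14/62 mod 89. 62⁻¹ ≡ 56 (mod 89) since 62·56 = 3472 ≡ 1, so λ ≡ 72.
  x = λ² - 19 - 81 = 5184 - 100 ≡ 11; y = λ·(19 - 11) - 2 ≡ 40. → (11, 40)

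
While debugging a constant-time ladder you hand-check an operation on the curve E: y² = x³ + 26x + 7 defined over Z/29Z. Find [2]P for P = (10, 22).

tangent at (10, 22): λ = (3·10² + 26)/(2·22) ≡ 7/15. 15⁻¹ ≡ 2 (mod 29), so λ ≡ 7·2 ≡ 14.
  x = λ² - 10 - 10 = 196 - 20 ≡ 2; y = λ·(10 - 2) - 22 ≡ 3. → (2, 3)

(2, 3)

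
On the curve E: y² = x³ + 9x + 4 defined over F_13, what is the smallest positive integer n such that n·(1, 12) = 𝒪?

7

2P: tangent at (1, 12): λ = (3·1² + 9)/(2·12) ≡ 12/11. 11⁻¹ ≡ 6 (mod 13), so λ ≡ 12·6 ≡ 7.
  x = λ² - 1 - 1 = 49 - 2 ≡ 8; y = λ·(1 - 8) - 12 ≡ 4. → (8, 4)
3P: (8, 4) + (1, 12). λ = (12 - 4)/(1 - 8) ≡ 8/6 mod 13. 6⁻¹ ≡ 11 (mod 13) since 6·11 = 66 ≡ 1, so λ ≡ 10.
  x = λ² - 8 - 1 = 100 - 9 ≡ 0; y = λ·(8 - 0) - 4 ≡ 11. → (0, 11)
4P: (0, 11) + (1, 12). λ = (12 - 11)/(1 - 0) ≡ 1/1 mod 13. 1⁻¹ ≡ 1 (mod 13) since 1·1 = 1 ≡ 1, so λ ≡ 1.
  x = λ² - 0 - 1 = 1 - 1 ≡ 0; y = λ·(0 - 0) - 11 ≡ 2. → (0, 2)
5P: (0, 2) + (1, 12). λ = (12 - 2)/(1 - 0) ≡ 10/1 mod 13. 1⁻¹ ≡ 1 (mod 13) since 1·1 = 1 ≡ 1, so λ ≡ 10.
  x = λ² - 0 - 1 = 100 - 1 ≡ 8; y = λ·(0 - 8) - 2 ≡ 9. → (8, 9)
6P: (8, 9) + (1, 12). λ = (12 - 9)/(1 - 8) ≡ 3/6 mod 13. 6⁻¹ ≡ 11 (mod 13), so λ ≡ 7.
  x = λ² - 8 - 1 = 49 - 9 ≡ 1; y = λ·(8 - 1) - 9 ≡ 1. → (1, 1)
7P: (1, 1) + (1, 12): same x and y₁ ≡ -y₂, so the sum is 𝒪.
7P = 𝒪, so the order is 7.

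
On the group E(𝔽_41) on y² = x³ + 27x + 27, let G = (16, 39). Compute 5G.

Double-and-add on 5 = (101)₂. Start with G = (16, 39) for the leading 1-bit.
double: tangent at (16, 39): λ = (3·16² + 27)/(2·39) ≡ 16/37. 37⁻¹ ≡ 10 (mod 41) since 37·10 = 370 ≡ 1, so λ ≡ 16·10 ≡ 37.
  x = λ² - 16 - 16 = 1369 - 32 ≡ 25; y = λ·(16 - 25) - 39 ≡ 38. → (25, 38)
double: tangent at (25, 38): λ = (3·25² + 27)/(2·38) ≡ 16/35. 35⁻¹ ≡ 34 (mod 41) since 35·34 = 1190 ≡ 1, so λ ≡ 16·34 ≡ 11.
  x = λ² - 25 - 25 = 121 - 50 ≡ 30; y = λ·(25 - 30) - 38 ≡ 30. → (30, 30)
add G: (30, 30) + (16, 39). λ = (39 - 30)/(16 - 30) ≡ 9/27 mod 41. 27⁻¹ ≡ 38 (mod 41) since 27·38 = 1026 ≡ 1, so λ ≡ 14.
  x = λ² - 30 - 16 = 196 - 46 ≡ 27; y = λ·(30 - 27) - 30 ≡ 12. → (27, 12)

(27, 12)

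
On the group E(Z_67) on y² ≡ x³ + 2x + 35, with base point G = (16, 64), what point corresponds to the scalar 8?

Repeated addition: build up to 8G.
2G: tangent at (16, 64): λ = (3·16² + 2)/(2·64) ≡ 33/61. 61⁻¹ ≡ 11 (mod 67), so λ ≡ 33·11 ≡ 28.
  x = λ² - 16 - 16 = 784 - 32 ≡ 15; y = λ·(16 - 15) - 64 ≡ 31. → (15, 31)
3G: (15, 31) + (16, 64). λ = (64 - 31)/(16 - 15) ≡ 33/1 mod 67. 1⁻¹ ≡ 1 (mod 67) since 1·1 = 1 ≡ 1, so λ ≡ 33.
  x = λ² - 15 - 16 = 1089 - 31 ≡ 53; y = λ·(15 - 53) - 31 ≡ 55. → (53, 55)
4G: (53, 55) + (16, 64). λ = (64 - 55)/(16 - 53) ≡ 9/30 mod 67. 30⁻¹ ≡ 38 (mod 67) since 30·38 = 1140 ≡ 1, so λ ≡ 7.
  x = λ² - 53 - 16 = 49 - 69 ≡ 47; y = λ·(53 - 47) - 55 ≡ 54. → (47, 54)
5G: (47, 54) + (16, 64). λ = (64 - 54)/(16 - 47) ≡ 10/36 mod 67. 36⁻¹ ≡ 54 (mod 67) since 36·54 = 1944 ≡ 1, so λ ≡ 4.
  x = λ² - 47 - 16 = 16 - 63 ≡ 20; y = λ·(47 - 20) - 54 ≡ 54. → (20, 54)
6G: (20, 54) + (16, 64). λ = (64 - 54)/(16 - 20) ≡ 10/63 mod 67. 63⁻¹ ≡ 50 (mod 67), so λ ≡ 31.
  x = λ² - 20 - 16 = 961 - 36 ≡ 54; y = λ·(20 - 54) - 54 ≡ 31. → (54, 31)
7G: (54, 31) + (16, 64). λ = (64 - 31)/(16 - 54) ≡ 33/29 mod 67. 29⁻¹ ≡ 37 (mod 67), so λ ≡ 15.
  x = λ² - 54 - 16 = 225 - 70 ≡ 21; y = λ·(54 - 21) - 31 ≡ 62. → (21, 62)
8G: (21, 62) + (16, 64). λ = (64 - 62)/(16 - 21) ≡ 2/62 mod 67. 62⁻¹ ≡ 40 (mod 67), so λ ≡ 13.
  x = λ² - 21 - 16 = 169 - 37 ≡ 65; y = λ·(21 - 65) - 62 ≡ 36. → (65, 36)

(65, 36)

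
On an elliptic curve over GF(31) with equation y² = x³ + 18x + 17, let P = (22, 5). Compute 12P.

(20, 21)

Repeated addition: build up to 12P.
2P: tangent at (22, 5): λ = (3·22² + 18)/(2·5) ≡ 13/10. 10⁻¹ ≡ 28 (mod 31), so λ ≡ 13·28 ≡ 23.
  x = λ² - 22 - 22 = 529 - 44 ≡ 20; y = λ·(22 - 20) - 5 ≡ 10. → (20, 10)
3P: (20, 10) + (22, 5). λ = (5 - 10)/(22 - 20) ≡ 26/2 mod 31. 2⁻¹ ≡ 16 (mod 31), so λ ≡ 13.
  x = λ² - 20 - 22 = 169 - 42 ≡ 3; y = λ·(20 - 3) - 10 ≡ 25. → (3, 25)
4P: (3, 25) + (22, 5). λ = (5 - 25)/(22 - 3) ≡ 11/19 mod 31. 19⁻¹ ≡ 18 (mod 31), so λ ≡ 12.
  x = λ² - 3 - 22 = 144 - 25 ≡ 26; y = λ·(3 - 26) - 25 ≡ 9. → (26, 9)
5P: (26, 9) + (22, 5). λ = (5 - 9)/(22 - 26) ≡ 27/27 mod 31. 27⁻¹ ≡ 23 (mod 31), so λ ≡ 1.
  x = λ² - 26 - 22 = 1 - 48 ≡ 15; y = λ·(26 - 15) - 9 ≡ 2. → (15, 2)
6P: (15, 2) + (22, 5). λ = (5 - 2)/(22 - 15) ≡ 3/7 mod 31. 7⁻¹ ≡ 9 (mod 31), so λ ≡ 27.
  x = λ² - 15 - 22 = 729 - 37 ≡ 10; y = λ·(15 - 10) - 2 ≡ 9. → (10, 9)
7P: (10, 9) + (22, 5). λ = (5 - 9)/(22 - 10) ≡ 27/12 mod 31. 12⁻¹ ≡ 13 (mod 31), so λ ≡ 10.
  x = λ² - 10 - 22 = 100 - 32 ≡ 6; y = λ·(10 - 6) - 9 ≡ 0. → (6, 0)
8P: (6, 0) + (22, 5). λ = (5 - 0)/(22 - 6) ≡ 5/16 mod 31. 16⁻¹ ≡ 2 (mod 31) since 16·2 = 32 ≡ 1, so λ ≡ 10.
  x = λ² - 6 - 22 = 100 - 28 ≡ 10; y = λ·(6 - 10) - 0 ≡ 22. → (10, 22)
9P: (10, 22) + (22, 5). λ = (5 - 22)/(22 - 10) ≡ 14/12 mod 31. 12⁻¹ ≡ 13 (mod 31), so λ ≡ 27.
  x = λ² - 10 - 22 = 729 - 32 ≡ 15; y = λ·(10 - 15) - 22 ≡ 29. → (15, 29)
10P: (15, 29) + (22, 5). λ = (5 - 29)/(22 - 15) ≡ 7/7 mod 31. 7⁻¹ ≡ 9 (mod 31) since 7·9 = 63 ≡ 1, so λ ≡ 1.
  x = λ² - 15 - 22 = 1 - 37 ≡ 26; y = λ·(15 - 26) - 29 ≡ 22. → (26, 22)
11P: (26, 22) + (22, 5). λ = (5 - 22)/(22 - 26) ≡ 14/27 mod 31. 27⁻¹ ≡ 23 (mod 31) since 27·23 = 621 ≡ 1, so λ ≡ 12.
  x = λ² - 26 - 22 = 144 - 48 ≡ 3; y = λ·(26 - 3) - 22 ≡ 6. → (3, 6)
12P: (3, 6) + (22, 5). λ = (5 - 6)/(22 - 3) ≡ 30/19 mod 31. 19⁻¹ ≡ 18 (mod 31), so λ ≡ 13.
  x = λ² - 3 - 22 = 169 - 25 ≡ 20; y = λ·(3 - 20) - 6 ≡ 21. → (20, 21)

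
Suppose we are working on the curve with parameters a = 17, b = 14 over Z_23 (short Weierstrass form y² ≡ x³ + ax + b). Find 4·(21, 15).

(7, 4)

Write P = (21, 15).
Repeated addition: build up to 4P.
2P: tangent at (21, 15): λ = (3·21² + 17)/(2·15) ≡ 6/7. 7⁻¹ ≡ 10 (mod 23), so λ ≡ 6·10 ≡ 14.
  x = λ² - 21 - 21 = 196 - 42 ≡ 16; y = λ·(21 - 16) - 15 ≡ 9. → (16, 9)
3P: (16, 9) + (21, 15). λ = (15 - 9)/(21 - 16) ≡ 6/5 mod 23. 5⁻¹ ≡ 14 (mod 23), so λ ≡ 15.
  x = λ² - 16 - 21 = 225 - 37 ≡ 4; y = λ·(16 - 4) - 9 ≡ 10. → (4, 10)
4P: (4, 10) + (21, 15). λ = (15 - 10)/(21 - 4) ≡ 5/17 mod 23. 17⁻¹ ≡ 19 (mod 23), so λ ≡ 3.
  x = λ² - 4 - 21 = 9 - 25 ≡ 7; y = λ·(4 - 7) - 10 ≡ 4. → (7, 4)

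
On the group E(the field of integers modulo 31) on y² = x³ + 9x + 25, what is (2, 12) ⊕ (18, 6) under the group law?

(0, 26)

(2, 12) + (18, 6). λ = (6 - 12)/(18 - 2) ≡ 25/16 mod 31. 16⁻¹ ≡ 2 (mod 31), so λ ≡ 19.
  x = λ² - 2 - 18 = 361 - 20 ≡ 0; y = λ·(2 - 0) - 12 ≡ 26. → (0, 26)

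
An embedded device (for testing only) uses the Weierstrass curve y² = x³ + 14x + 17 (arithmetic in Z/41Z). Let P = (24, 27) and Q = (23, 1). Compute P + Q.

(14, 28)

(24, 27) + (23, 1). λ = (1 - 27)/(23 - 24) ≡ 15/40 mod 41. 40⁻¹ ≡ 40 (mod 41) since 40·40 = 1600 ≡ 1, so λ ≡ 26.
  x = λ² - 24 - 23 = 676 - 47 ≡ 14; y = λ·(24 - 14) - 27 ≡ 28. → (14, 28)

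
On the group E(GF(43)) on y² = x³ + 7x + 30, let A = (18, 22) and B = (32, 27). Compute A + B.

(18, 22) + (32, 27). λ = (27 - 22)/(32 - 18) ≡ 5/14 mod 43. 14⁻¹ ≡ 40 (mod 43), so λ ≡ 28.
  x = λ² - 18 - 32 = 784 - 50 ≡ 3; y = λ·(18 - 3) - 22 ≡ 11. → (3, 11)

(3, 11)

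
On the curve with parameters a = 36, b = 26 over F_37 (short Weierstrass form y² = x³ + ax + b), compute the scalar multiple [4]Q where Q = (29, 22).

Double-and-add on 4 = (100)₂. Start with Q = (29, 22) for the leading 1-bit.
double: tangent at (29, 22): λ = (3·29² + 36)/(2·22) ≡ 6/7. 7⁻¹ ≡ 16 (mod 37) since 7·16 = 112 ≡ 1, so λ ≡ 6·16 ≡ 22.
  x = λ² - 29 - 29 = 484 - 58 ≡ 19; y = λ·(29 - 19) - 22 ≡ 13. → (19, 13)
double: tangent at (19, 13): λ = (3·19² + 36)/(2·13) ≡ 9/26. 26⁻¹ ≡ 10 (mod 37) since 26·10 = 260 ≡ 1, so λ ≡ 9·10 ≡ 16.
  x = λ² - 19 - 19 = 256 - 38 ≡ 33; y = λ·(19 - 33) - 13 ≡ 22. → (33, 22)

(33, 22)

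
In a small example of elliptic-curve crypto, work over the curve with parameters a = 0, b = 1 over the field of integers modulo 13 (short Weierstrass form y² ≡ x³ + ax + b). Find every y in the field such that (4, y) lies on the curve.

x³ + 0x + 1 = 65 ≡ 0 (mod 13).
Only y = 0 satisfies y² ≡ 0.

0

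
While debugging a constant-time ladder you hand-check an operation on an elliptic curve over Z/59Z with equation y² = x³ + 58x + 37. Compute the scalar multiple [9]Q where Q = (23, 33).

Repeated addition: build up to 9Q.
2Q: tangent at (23, 33): λ = (3·23² + 58)/(2·33) ≡ 52/7. 7⁻¹ ≡ 17 (mod 59) since 7·17 = 119 ≡ 1, so λ ≡ 52·17 ≡ 58.
  x = λ² - 23 - 23 = 3364 - 46 ≡ 14; y = λ·(23 - 14) - 33 ≡ 17. → (14, 17)
3Q: (14, 17) + (23, 33). λ = (33 - 17)/(23 - 14) ≡ 16/9 mod 59. 9⁻¹ ≡ 46 (mod 59), so λ ≡ 28.
  x = λ² - 14 - 23 = 784 - 37 ≡ 39; y = λ·(14 - 39) - 17 ≡ 50. → (39, 50)
4Q: (39, 50) + (23, 33). λ = (33 - 50)/(23 - 39) ≡ 42/43 mod 59. 43⁻¹ ≡ 11 (mod 59) since 43·11 = 473 ≡ 1, so λ ≡ 49.
  x = λ² - 39 - 23 = 2401 - 62 ≡ 38; y = λ·(39 - 38) - 50 ≡ 58. → (38, 58)
5Q: (38, 58) + (23, 33). λ = (33 - 58)/(23 - 38) ≡ 34/44 mod 59. 44⁻¹ ≡ 55 (mod 59), so λ ≡ 41.
  x = λ² - 38 - 23 = 1681 - 61 ≡ 27; y = λ·(38 - 27) - 58 ≡ 39. → (27, 39)
6Q: (27, 39) + (23, 33). λ = (33 - 39)/(23 - 27) ≡ 53/55 mod 59. 55⁻¹ ≡ 44 (mod 59), so λ ≡ 31.
  x = λ² - 27 - 23 = 961 - 50 ≡ 26; y = λ·(27 - 26) - 39 ≡ 51. → (26, 51)
7Q: (26, 51) + (23, 33). λ = (33 - 51)/(23 - 26) ≡ 41/56 mod 59. 56⁻¹ ≡ 39 (mod 59) since 56·39 = 2184 ≡ 1, so λ ≡ 6.
  x = λ² - 26 - 23 = 36 - 49 ≡ 46; y = λ·(26 - 46) - 51 ≡ 6. → (46, 6)
8Q: (46, 6) + (23, 33). λ = (33 - 6)/(23 - 46) ≡ 27/36 mod 59. 36⁻¹ ≡ 41 (mod 59) since 36·41 = 1476 ≡ 1, so λ ≡ 45.
  x = λ² - 46 - 23 = 2025 - 69 ≡ 9; y = λ·(46 - 9) - 6 ≡ 7. → (9, 7)
9Q: (9, 7) + (23, 33). λ = (33 - 7)/(23 - 9) ≡ 26/14 mod 59. 14⁻¹ ≡ 38 (mod 59) since 14·38 = 532 ≡ 1, so λ ≡ 44.
  x = λ² - 9 - 23 = 1936 - 32 ≡ 16; y = λ·(9 - 16) - 7 ≡ 39. → (16, 39)

(16, 39)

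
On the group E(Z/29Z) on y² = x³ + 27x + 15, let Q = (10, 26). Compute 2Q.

(14, 18)

tangent at (10, 26): λ = (3·10² + 27)/(2·26) ≡ 8/23. 23⁻¹ ≡ 24 (mod 29) since 23·24 = 552 ≡ 1, so λ ≡ 8·24 ≡ 18.
  x = λ² - 10 - 10 = 324 - 20 ≡ 14; y = λ·(10 - 14) - 26 ≡ 18. → (14, 18)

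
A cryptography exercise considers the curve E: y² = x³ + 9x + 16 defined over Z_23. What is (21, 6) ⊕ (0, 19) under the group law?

(21, 6) + (0, 19). λ = (19 - 6)/(0 - 21) ≡ 13/2 mod 23. 2⁻¹ ≡ 12 (mod 23) since 2·12 = 24 ≡ 1, so λ ≡ 18.
  x = λ² - 21 - 0 = 324 - 21 ≡ 4; y = λ·(21 - 4) - 6 ≡ 1. → (4, 1)

(4, 1)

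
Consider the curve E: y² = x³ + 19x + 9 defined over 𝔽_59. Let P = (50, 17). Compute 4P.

Double-and-add on 4 = (100)₂. Start with P = (50, 17) for the leading 1-bit.
double: tangent at (50, 17): λ = (3·50² + 19)/(2·17) ≡ 26/34. 34⁻¹ ≡ 33 (mod 59) since 34·33 = 1122 ≡ 1, so λ ≡ 26·33 ≡ 32.
  x = λ² - 50 - 50 = 1024 - 100 ≡ 39; y = λ·(50 - 39) - 17 ≡ 40. → (39, 40)
double: tangent at (39, 40): λ = (3·39² + 19)/(2·40) ≡ 39/21. 21⁻¹ ≡ 45 (mod 59), so λ ≡ 39·45 ≡ 44.
  x = λ² - 39 - 39 = 1936 - 78 ≡ 29; y = λ·(39 - 29) - 40 ≡ 46. → (29, 46)

(29, 46)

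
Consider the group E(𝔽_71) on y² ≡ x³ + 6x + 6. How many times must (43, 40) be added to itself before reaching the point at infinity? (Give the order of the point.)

2P: tangent at (43, 40): λ = (3·43² + 6)/(2·40) ≡ 15/9. 9⁻¹ ≡ 8 (mod 71), so λ ≡ 15·8 ≡ 49.
  x = λ² - 43 - 43 = 2401 - 86 ≡ 43; y = λ·(43 - 43) - 40 ≡ 31. → (43, 31)
3P: (43, 31) + (43, 40): same x and y₁ ≡ -y₂, so the sum is the point at infinity.
3P = the point at infinity, so the order is 3.

3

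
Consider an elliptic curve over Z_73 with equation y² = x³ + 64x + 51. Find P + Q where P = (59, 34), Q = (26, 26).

(59, 34) + (26, 26). λ = (26 - 34)/(26 - 59) ≡ 65/40 mod 73. 40⁻¹ ≡ 42 (mod 73), so λ ≡ 29.
  x = λ² - 59 - 26 = 841 - 85 ≡ 26; y = λ·(59 - 26) - 34 ≡ 47. → (26, 47)

(26, 47)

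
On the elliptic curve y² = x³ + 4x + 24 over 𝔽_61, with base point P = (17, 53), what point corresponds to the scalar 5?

(8, 43)

Double-and-add on 5 = (101)₂. Start with P = (17, 53) for the leading 1-bit.
double: tangent at (17, 53): λ = (3·17² + 4)/(2·53) ≡ 17/45. 45⁻¹ ≡ 19 (mod 61) since 45·19 = 855 ≡ 1, so λ ≡ 17·19 ≡ 18.
  x = λ² - 17 - 17 = 324 - 34 ≡ 46; y = λ·(17 - 46) - 53 ≡ 35. → (46, 35)
double: tangent at (46, 35): λ = (3·46² + 4)/(2·35) ≡ 8/9. 9⁻¹ ≡ 34 (mod 61), so λ ≡ 8·34 ≡ 28.
  x = λ² - 46 - 46 = 784 - 92 ≡ 21; y = λ·(46 - 21) - 35 ≡ 55. → (21, 55)
add P: (21, 55) + (17, 53). λ = (53 - 55)/(17 - 21) ≡ 59/57 mod 61. 57⁻¹ ≡ 15 (mod 61), so λ ≡ 31.
  x = λ² - 21 - 17 = 961 - 38 ≡ 8; y = λ·(21 - 8) - 55 ≡ 43. → (8, 43)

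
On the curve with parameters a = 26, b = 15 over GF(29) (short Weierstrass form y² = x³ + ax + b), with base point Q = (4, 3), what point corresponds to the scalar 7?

Double-and-add on 7 = (111)₂. Start with Q = (4, 3) for the leading 1-bit.
double: tangent at (4, 3): λ = (3·4² + 26)/(2·3) ≡ 16/6. 6⁻¹ ≡ 5 (mod 29), so λ ≡ 16·5 ≡ 22.
  x = λ² - 4 - 4 = 484 - 8 ≡ 12; y = λ·(4 - 12) - 3 ≡ 24. → (12, 24)
add Q: (12, 24) + (4, 3). λ = (3 - 24)/(4 - 12) ≡ 8/21 mod 29. 21⁻¹ ≡ 18 (mod 29), so λ ≡ 28.
  x = λ² - 12 - 4 = 784 - 16 ≡ 14; y = λ·(12 - 14) - 24 ≡ 7. → (14, 7)
double: tangent at (14, 7): λ = (3·14² + 26)/(2·7) ≡ 5/14. 14⁻¹ ≡ 27 (mod 29) since 14·27 = 378 ≡ 1, so λ ≡ 5·27 ≡ 19.
  x = λ² - 14 - 14 = 361 - 28 ≡ 14; y = λ·(14 - 14) - 7 ≡ 22. → (14, 22)
add Q: (14, 22) + (4, 3). λ = (3 - 22)/(4 - 14) ≡ 10/19 mod 29. 19⁻¹ ≡ 26 (mod 29) since 19·26 = 494 ≡ 1, so λ ≡ 28.
  x = λ² - 14 - 4 = 784 - 18 ≡ 12; y = λ·(14 - 12) - 22 ≡ 5. → (12, 5)

(12, 5)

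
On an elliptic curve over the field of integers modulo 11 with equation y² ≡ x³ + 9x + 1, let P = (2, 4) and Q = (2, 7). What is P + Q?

O

The two points share x = 2 and their y-coordinates satisfy 4 + 7 ≡ 0 (mod 11), so they are inverses. Their sum is 𝒪.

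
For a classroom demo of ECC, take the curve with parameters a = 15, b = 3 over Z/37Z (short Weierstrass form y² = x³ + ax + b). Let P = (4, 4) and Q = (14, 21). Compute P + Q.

(4, 4) + (14, 21). λ = (21 - 4)/(14 - 4) ≡ 17/10 mod 37. 10⁻¹ ≡ 26 (mod 37), so λ ≡ 35.
  x = λ² - 4 - 14 = 1225 - 18 ≡ 23; y = λ·(4 - 23) - 4 ≡ 34. → (23, 34)

(23, 34)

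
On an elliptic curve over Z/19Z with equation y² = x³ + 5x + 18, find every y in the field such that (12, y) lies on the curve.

1, 18

x³ + 5x + 18 = 1806 ≡ 1 (mod 19).
Square roots of 1 mod 19: 1 and 18 (since 1² = 1 ≡ 1).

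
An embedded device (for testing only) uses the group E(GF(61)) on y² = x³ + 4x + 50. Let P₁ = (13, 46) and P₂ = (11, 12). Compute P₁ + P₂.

(13, 46) + (11, 12). λ = (12 - 46)/(11 - 13) ≡ 27/59 mod 61. 59⁻¹ ≡ 30 (mod 61), so λ ≡ 17.
  x = λ² - 13 - 11 = 289 - 24 ≡ 21; y = λ·(13 - 21) - 46 ≡ 1. → (21, 1)

(21, 1)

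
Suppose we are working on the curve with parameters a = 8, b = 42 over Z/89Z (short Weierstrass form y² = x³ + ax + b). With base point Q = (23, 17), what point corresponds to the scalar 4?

Repeated addition: build up to 4Q.
2Q: tangent at (23, 17): λ = (3·23² + 8)/(2·17) ≡ 82/34. 34⁻¹ ≡ 55 (mod 89), so λ ≡ 82·55 ≡ 60.
  x = λ² - 23 - 23 = 3600 - 46 ≡ 83; y = λ·(23 - 83) - 17 ≡ 32. → (83, 32)
3Q: (83, 32) + (23, 17). λ = (17 - 32)/(23 - 83) ≡ 74/29 mod 89. 29⁻¹ ≡ 43 (mod 89), so λ ≡ 67.
  x = λ² - 83 - 23 = 4489 - 106 ≡ 22; y = λ·(83 - 22) - 32 ≡ 50. → (22, 50)
4Q: (22, 50) + (23, 17). λ = (17 - 50)/(23 - 22) ≡ 56/1 mod 89. 1⁻¹ ≡ 1 (mod 89) since 1·1 = 1 ≡ 1, so λ ≡ 56.
  x = λ² - 22 - 23 = 3136 - 45 ≡ 65; y = λ·(22 - 65) - 50 ≡ 34. → (65, 34)

(65, 34)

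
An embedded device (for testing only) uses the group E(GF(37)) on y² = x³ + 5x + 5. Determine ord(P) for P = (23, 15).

2P: tangent at (23, 15): λ = (3·23² + 5)/(2·15) ≡ 1/30. 30⁻¹ ≡ 21 (mod 37), so λ ≡ 1·21 ≡ 21.
  x = λ² - 23 - 23 = 441 - 46 ≡ 25; y = λ·(23 - 25) - 15 ≡ 17. → (25, 17)
3P: (25, 17) + (23, 15). λ = (15 - 17)/(23 - 25) ≡ 35/35 mod 37. 35⁻¹ ≡ 18 (mod 37), so λ ≡ 1.
  x = λ² - 25 - 23 = 1 - 48 ≡ 27; y = λ·(25 - 27) - 17 ≡ 18. → (27, 18)
4P: (27, 18) + (23, 15). λ = (15 - 18)/(23 - 27) ≡ 34/33 mod 37. 33⁻¹ ≡ 9 (mod 37) since 33·9 = 297 ≡ 1, so λ ≡ 10.
  x = λ² - 27 - 23 = 100 - 50 ≡ 13; y = λ·(27 - 13) - 18 ≡ 11. → (13, 11)
5P: (13, 11) + (23, 15). λ = (15 - 11)/(23 - 13) ≡ 4/10 mod 37. 10⁻¹ ≡ 26 (mod 37) since 10·26 = 260 ≡ 1, so λ ≡ 30.
  x = λ² - 13 - 23 = 900 - 36 ≡ 13; y = λ·(13 - 13) - 11 ≡ 26. → (13, 26)
6P: (13, 26) + (23, 15). λ = (15 - 26)/(23 - 13) ≡ 26/10 mod 37. 10⁻¹ ≡ 26 (mod 37), so λ ≡ 10.
  x = λ² - 13 - 23 = 100 - 36 ≡ 27; y = λ·(13 - 27) - 26 ≡ 19. → (27, 19)
7P: (27, 19) + (23, 15). λ = (15 - 19)/(23 - 27) ≡ 33/33 mod 37. 33⁻¹ ≡ 9 (mod 37), so λ ≡ 1.
  x = λ² - 27 - 23 = 1 - 50 ≡ 25; y = λ·(27 - 25) - 19 ≡ 20. → (25, 20)
8P: (25, 20) + (23, 15). λ = (15 - 20)/(23 - 25) ≡ 32/35 mod 37. 35⁻¹ ≡ 18 (mod 37) since 35·18 = 630 ≡ 1, so λ ≡ 21.
  x = λ² - 25 - 23 = 441 - 48 ≡ 23; y = λ·(25 - 23) - 20 ≡ 22. → (23, 22)
9P: (23, 22) + (23, 15): same x and y₁ ≡ -y₂, so the sum is the point at infinity.
9P = the point at infinity, so the order is 9.

9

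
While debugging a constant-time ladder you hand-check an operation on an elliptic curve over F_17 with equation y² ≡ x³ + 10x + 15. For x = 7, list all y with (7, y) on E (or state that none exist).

x³ + 10x + 15 = 428 ≡ 3 (mod 17).
3 is a non-residue mod 17; no y exists.

none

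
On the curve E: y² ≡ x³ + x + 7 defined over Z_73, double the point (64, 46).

tangent at (64, 46): λ = (3·64² + 1)/(2·46) ≡ 25/19. 19⁻¹ ≡ 50 (mod 73), so λ ≡ 25·50 ≡ 9.
  x = λ² - 64 - 64 = 81 - 128 ≡ 26; y = λ·(64 - 26) - 46 ≡ 4. → (26, 4)

(26, 4)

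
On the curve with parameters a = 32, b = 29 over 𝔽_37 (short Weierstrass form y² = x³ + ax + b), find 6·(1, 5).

O

Write P = (1, 5).
Repeated addition: build up to 6P.
2P: tangent at (1, 5): λ = (3·1² + 32)/(2·5) ≡ 35/10. 10⁻¹ ≡ 26 (mod 37) since 10·26 = 260 ≡ 1, so λ ≡ 35·26 ≡ 22.
  x = λ² - 1 - 1 = 484 - 2 ≡ 1; y = λ·(1 - 1) - 5 ≡ 32. → (1, 32)
3P: (1, 32) + (1, 5): same x and y₁ ≡ -y₂, so the sum is O.
4P: O + (1, 5) = (1, 5) (identity).
5P: tangent at (1, 5): λ = (3·1² + 32)/(2·5) ≡ 35/10. 10⁻¹ ≡ 26 (mod 37) since 10·26 = 260 ≡ 1, so λ ≡ 35·26 ≡ 22.
  x = λ² - 1 - 1 = 484 - 2 ≡ 1; y = λ·(1 - 1) - 5 ≡ 32. → (1, 32)
6P: (1, 32) + (1, 5): same x and y₁ ≡ -y₂, so the sum is O.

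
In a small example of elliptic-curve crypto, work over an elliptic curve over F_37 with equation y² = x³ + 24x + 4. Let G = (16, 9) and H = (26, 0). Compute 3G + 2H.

(0, 35)

First 3G:
Repeated addition: build up to 3G.
2G: tangent at (16, 9): λ = (3·16² + 24)/(2·9) ≡ 15/18. 18⁻¹ ≡ 35 (mod 37) since 18·35 = 630 ≡ 1, so λ ≡ 15·35 ≡ 7.
  x = λ² - 16 - 16 = 49 - 32 ≡ 17; y = λ·(16 - 17) - 9 ≡ 21. → (17, 21)
3G: (17, 21) + (16, 9). λ = (9 - 21)/(16 - 17) ≡ 25/36 mod 37. 36⁻¹ ≡ 36 (mod 37), so λ ≡ 12.
  x = λ² - 17 - 16 = 144 - 33 ≡ 0; y = λ·(17 - 0) - 21 ≡ 35. → (0, 35)
3G = (0, 35).
Next 2H:
Repeated addition: build up to 2H.
2H: (26, 0) + (26, 0): same x and y₁ ≡ -y₂, so the sum is O.
2H = O.
Finally 3G + 2H:
(0, 35) + O = (0, 35) (identity).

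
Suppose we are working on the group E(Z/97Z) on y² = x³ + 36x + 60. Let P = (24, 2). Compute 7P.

Repeated addition: build up to 7P.
2P: tangent at (24, 2): λ = (3·24² + 36)/(2·2) ≡ 18/4. 4⁻¹ ≡ 73 (mod 97), so λ ≡ 18·73 ≡ 53.
  x = λ² - 24 - 24 = 2809 - 48 ≡ 45; y = λ·(24 - 45) - 2 ≡ 49. → (45, 49)
3P: (45, 49) + (24, 2). λ = (2 - 49)/(24 - 45) ≡ 50/76 mod 97. 76⁻¹ ≡ 60 (mod 97), so λ ≡ 90.
  x = λ² - 45 - 24 = 8100 - 69 ≡ 77; y = λ·(45 - 77) - 49 ≡ 78. → (77, 78)
4P: (77, 78) + (24, 2). λ = (2 - 78)/(24 - 77) ≡ 21/44 mod 97. 44⁻¹ ≡ 86 (mod 97) since 44·86 = 3784 ≡ 1, so λ ≡ 60.
  x = λ² - 77 - 24 = 3600 - 101 ≡ 7; y = λ·(77 - 7) - 78 ≡ 48. → (7, 48)
5P: (7, 48) + (24, 2). λ = (2 - 48)/(24 - 7) ≡ 51/17 mod 97. 17⁻¹ ≡ 40 (mod 97), so λ ≡ 3.
  x = λ² - 7 - 24 = 9 - 31 ≡ 75; y = λ·(7 - 75) - 48 ≡ 39. → (75, 39)
6P: (75, 39) + (24, 2). λ = (2 - 39)/(24 - 75) ≡ 60/46 mod 97. 46⁻¹ ≡ 19 (mod 97), so λ ≡ 73.
  x = λ² - 75 - 24 = 5329 - 99 ≡ 89; y = λ·(75 - 89) - 39 ≡ 6. → (89, 6)
7P: (89, 6) + (24, 2). λ = (2 - 6)/(24 - 89) ≡ 93/32 mod 97. 32⁻¹ ≡ 94 (mod 97) since 32·94 = 3008 ≡ 1, so λ ≡ 12.
  x = λ² - 89 - 24 = 144 - 113 ≡ 31; y = λ·(89 - 31) - 6 ≡ 11. → (31, 11)

(31, 11)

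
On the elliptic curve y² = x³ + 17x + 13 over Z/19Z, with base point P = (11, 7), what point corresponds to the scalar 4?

(12, 8)

Repeated addition: build up to 4P.
2P: tangent at (11, 7): λ = (3·11² + 17)/(2·7) ≡ 0/14. 14⁻¹ ≡ 15 (mod 19), so λ ≡ 0·15 ≡ 0.
  x = λ² - 11 - 11 = 0 - 22 ≡ 16; y = λ·(11 - 16) - 7 ≡ 12. → (16, 12)
3P: (16, 12) + (11, 7). λ = (7 - 12)/(11 - 16) ≡ 14/14 mod 19. 14⁻¹ ≡ 15 (mod 19) since 14·15 = 210 ≡ 1, so λ ≡ 1.
  x = λ² - 16 - 11 = 1 - 27 ≡ 12; y = λ·(16 - 12) - 12 ≡ 11. → (12, 11)
4P: (12, 11) + (11, 7). λ = (7 - 11)/(11 - 12) ≡ 15/18 mod 19. 18⁻¹ ≡ 18 (mod 19), so λ ≡ 4.
  x = λ² - 12 - 11 = 16 - 23 ≡ 12; y = λ·(12 - 12) - 11 ≡ 8. → (12, 8)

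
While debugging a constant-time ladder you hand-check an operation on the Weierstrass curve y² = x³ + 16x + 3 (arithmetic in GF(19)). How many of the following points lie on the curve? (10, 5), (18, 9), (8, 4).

2

(10, 5): 5² ≡ 6, rhs ≡ 4 → off.
(18, 9): 9² ≡ 5, rhs ≡ 5 → on.
(8, 4): 4² ≡ 16, rhs ≡ 16 → on.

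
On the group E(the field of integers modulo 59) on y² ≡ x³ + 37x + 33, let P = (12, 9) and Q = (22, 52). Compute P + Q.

(12, 9) + (22, 52). λ = (52 - 9)/(22 - 12) ≡ 43/10 mod 59. 10⁻¹ ≡ 6 (mod 59) since 10·6 = 60 ≡ 1, so λ ≡ 22.
  x = λ² - 12 - 22 = 484 - 34 ≡ 37; y = λ·(12 - 37) - 9 ≡ 31. → (37, 31)

(37, 31)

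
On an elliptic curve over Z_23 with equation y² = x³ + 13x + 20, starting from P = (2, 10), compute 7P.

(17, 5)

Double-and-add on 7 = (111)₂. Start with P = (2, 10) for the leading 1-bit.
double: tangent at (2, 10): λ = (3·2² + 13)/(2·10) ≡ 2/20. 20⁻¹ ≡ 15 (mod 23), so λ ≡ 2·15 ≡ 7.
  x = λ² - 2 - 2 = 49 - 4 ≡ 22; y = λ·(2 - 22) - 10 ≡ 11. → (22, 11)
add P: (22, 11) + (2, 10). λ = (10 - 11)/(2 - 22) ≡ 22/3 mod 23. 3⁻¹ ≡ 8 (mod 23), so λ ≡ 15.
  x = λ² - 22 - 2 = 225 - 24 ≡ 17; y = λ·(22 - 17) - 11 ≡ 18. → (17, 18)
double: tangent at (17, 18): λ = (3·17² + 13)/(2·18) ≡ 6/13. 13⁻¹ ≡ 16 (mod 23) since 13·16 = 208 ≡ 1, so λ ≡ 6·16 ≡ 4.
  x = λ² - 17 - 17 = 16 - 34 ≡ 5; y = λ·(17 - 5) - 18 ≡ 7. → (5, 7)
add P: (5, 7) + (2, 10). λ = (10 - 7)/(2 - 5) ≡ 3/20 mod 23. 20⁻¹ ≡ 15 (mod 23) since 20·15 = 300 ≡ 1, so λ ≡ 22.
  x = λ² - 5 - 2 = 484 - 7 ≡ 17; y = λ·(5 - 17) - 7 ≡ 5. → (17, 5)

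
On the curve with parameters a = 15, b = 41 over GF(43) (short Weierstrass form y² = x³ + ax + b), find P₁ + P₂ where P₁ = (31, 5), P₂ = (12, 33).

(31, 5) + (12, 33). λ = (33 - 5)/(12 - 31) ≡ 28/24 mod 43. 24⁻¹ ≡ 9 (mod 43) since 24·9 = 216 ≡ 1, so λ ≡ 37.
  x = λ² - 31 - 12 = 1369 - 43 ≡ 36; y = λ·(31 - 36) - 5 ≡ 25. → (36, 25)

(36, 25)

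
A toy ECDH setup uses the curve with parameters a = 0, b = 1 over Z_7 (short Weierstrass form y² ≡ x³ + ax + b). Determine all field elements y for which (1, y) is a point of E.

x³ + 0x + 1 = 2 ≡ 2 (mod 7).
Square roots of 2 mod 7: 3 and 4 (since 3² = 9 ≡ 2).

3, 4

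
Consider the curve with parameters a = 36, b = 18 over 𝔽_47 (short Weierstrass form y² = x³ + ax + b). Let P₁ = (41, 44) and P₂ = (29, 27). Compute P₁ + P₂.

(42, 29)

(41, 44) + (29, 27). λ = (27 - 44)/(29 - 41) ≡ 30/35 mod 47. 35⁻¹ ≡ 43 (mod 47), so λ ≡ 21.
  x = λ² - 41 - 29 = 441 - 70 ≡ 42; y = λ·(41 - 42) - 44 ≡ 29. → (42, 29)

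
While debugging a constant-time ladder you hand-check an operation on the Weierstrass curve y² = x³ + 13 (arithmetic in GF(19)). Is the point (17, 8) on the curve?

no

y² = 8² ≡ 7; x³ + 0x + 13 = 4926 ≡ 5 (mod 19). 7 ≠ 5.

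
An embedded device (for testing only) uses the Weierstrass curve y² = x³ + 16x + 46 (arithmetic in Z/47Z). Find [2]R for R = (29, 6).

(5, 43)

tangent at (29, 6): λ = (3·29² + 16)/(2·6) ≡ 1/12. 12⁻¹ ≡ 4 (mod 47), so λ ≡ 1·4 ≡ 4.
  x = λ² - 29 - 29 = 16 - 58 ≡ 5; y = λ·(29 - 5) - 6 ≡ 43. → (5, 43)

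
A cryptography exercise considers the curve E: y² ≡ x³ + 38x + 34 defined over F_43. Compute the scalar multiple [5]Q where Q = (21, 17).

Double-and-add on 5 = (101)₂. Start with Q = (21, 17) for the leading 1-bit.
double: tangent at (21, 17): λ = (3·21² + 38)/(2·17) ≡ 28/34. 34⁻¹ ≡ 19 (mod 43) since 34·19 = 646 ≡ 1, so λ ≡ 28·19 ≡ 16.
  x = λ² - 21 - 21 = 256 - 42 ≡ 42; y = λ·(21 - 42) - 17 ≡ 34. → (42, 34)
double: tangent at (42, 34): λ = (3·42² + 38)/(2·34) ≡ 41/25. 25⁻¹ ≡ 31 (mod 43), so λ ≡ 41·31 ≡ 24.
  x = λ² - 42 - 42 = 576 - 84 ≡ 19; y = λ·(42 - 19) - 34 ≡ 2. → (19, 2)
add Q: (19, 2) + (21, 17). λ = (17 - 2)/(21 - 19) ≡ 15/2 mod 43. 2⁻¹ ≡ 22 (mod 43) since 2·22 = 44 ≡ 1, so λ ≡ 29.
  x = λ² - 19 - 21 = 841 - 40 ≡ 27; y = λ·(19 - 27) - 2 ≡ 24. → (27, 24)

(27, 24)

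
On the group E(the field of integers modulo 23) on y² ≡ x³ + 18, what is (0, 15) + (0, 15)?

(0, 8)

tangent at (0, 15): λ = (3·0² + 0)/(2·15) ≡ 0/7. 7⁻¹ ≡ 10 (mod 23) since 7·10 = 70 ≡ 1, so λ ≡ 0·10 ≡ 0.
  x = λ² - 0 - 0 = 0 - 0 ≡ 0; y = λ·(0 - 0) - 15 ≡ 8. → (0, 8)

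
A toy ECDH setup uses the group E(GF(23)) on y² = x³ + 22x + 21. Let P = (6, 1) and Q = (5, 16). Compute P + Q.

(6, 1) + (5, 16). λ = (16 - 1)/(5 - 6) ≡ 15/22 mod 23. 22⁻¹ ≡ 22 (mod 23), so λ ≡ 8.
  x = λ² - 6 - 5 = 64 - 11 ≡ 7; y = λ·(6 - 7) - 1 ≡ 14. → (7, 14)

(7, 14)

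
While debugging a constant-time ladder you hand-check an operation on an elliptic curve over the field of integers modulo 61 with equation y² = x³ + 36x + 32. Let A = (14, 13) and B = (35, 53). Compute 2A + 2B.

First 2A:
Repeated addition: build up to 2A.
2A: tangent at (14, 13): λ = (3·14² + 36)/(2·13) ≡ 14/26. 26⁻¹ ≡ 54 (mod 61) since 26·54 = 1404 ≡ 1, so λ ≡ 14·54 ≡ 24.
  x = λ² - 14 - 14 = 576 - 28 ≡ 60; y = λ·(14 - 60) - 13 ≡ 42. → (60, 42)
2A = (60, 42).
Next 2B:
Repeated addition: build up to 2B.
2B: tangent at (35, 53): λ = (3·35² + 36)/(2·53) ≡ 51/45. 45⁻¹ ≡ 19 (mod 61), so λ ≡ 51·19 ≡ 54.
  x = λ² - 35 - 35 = 2916 - 70 ≡ 40; y = λ·(35 - 40) - 53 ≡ 43. → (40, 43)
2B = (40, 43).
Finally 2A + 2B:
(60, 42) + (40, 43). λ = (43 - 42)/(40 - 60) ≡ 1/41 mod 61. 41⁻¹ ≡ 3 (mod 61), so λ ≡ 3.
  x = λ² - 60 - 40 = 9 - 100 ≡ 31; y = λ·(60 - 31) - 42 ≡ 45. → (31, 45)

(31, 45)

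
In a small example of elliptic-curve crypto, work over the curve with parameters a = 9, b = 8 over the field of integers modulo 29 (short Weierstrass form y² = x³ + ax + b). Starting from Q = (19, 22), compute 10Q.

(9, 8)

Repeated addition: build up to 10Q.
2Q: tangent at (19, 22): λ = (3·19² + 9)/(2·22) ≡ 19/15. 15⁻¹ ≡ 2 (mod 29), so λ ≡ 19·2 ≡ 9.
  x = λ² - 19 - 19 = 81 - 38 ≡ 14; y = λ·(19 - 14) - 22 ≡ 23. → (14, 23)
3Q: (14, 23) + (19, 22). λ = (22 - 23)/(19 - 14) ≡ 28/5 mod 29. 5⁻¹ ≡ 6 (mod 29) since 5·6 = 30 ≡ 1, so λ ≡ 23.
  x = λ² - 14 - 19 = 529 - 33 ≡ 3; y = λ·(14 - 3) - 23 ≡ 27. → (3, 27)
4Q: (3, 27) + (19, 22). λ = (22 - 27)/(19 - 3) ≡ 24/16 mod 29. 16⁻¹ ≡ 20 (mod 29) since 16·20 = 320 ≡ 1, so λ ≡ 16.
  x = λ² - 3 - 19 = 256 - 22 ≡ 2; y = λ·(3 - 2) - 27 ≡ 18. → (2, 18)
5Q: (2, 18) + (19, 22). λ = (22 - 18)/(19 - 2) ≡ 4/17 mod 29. 17⁻¹ ≡ 12 (mod 29) since 17·12 = 204 ≡ 1, so λ ≡ 19.
  x = λ² - 2 - 19 = 361 - 21 ≡ 21; y = λ·(2 - 21) - 18 ≡ 27. → (21, 27)
6Q: (21, 27) + (19, 22). λ = (22 - 27)/(19 - 21) ≡ 24/27 mod 29. 27⁻¹ ≡ 14 (mod 29) since 27·14 = 378 ≡ 1, so λ ≡ 17.
  x = λ² - 21 - 19 = 289 - 40 ≡ 17; y = λ·(21 - 17) - 27 ≡ 12. → (17, 12)
7Q: (17, 12) + (19, 22). λ = (22 - 12)/(19 - 17) ≡ 10/2 mod 29. 2⁻¹ ≡ 15 (mod 29), so λ ≡ 5.
  x = λ² - 17 - 19 = 25 - 36 ≡ 18; y = λ·(17 - 18) - 12 ≡ 12. → (18, 12)
8Q: (18, 12) + (19, 22). λ = (22 - 12)/(19 - 18) ≡ 10/1 mod 29. 1⁻¹ ≡ 1 (mod 29) since 1·1 = 1 ≡ 1, so λ ≡ 10.
  x = λ² - 18 - 19 = 100 - 37 ≡ 5; y = λ·(18 - 5) - 12 ≡ 2. → (5, 2)
9Q: (5, 2) + (19, 22). λ = (22 - 2)/(19 - 5) ≡ 20/14 mod 29. 14⁻¹ ≡ 27 (mod 29), so λ ≡ 18.
  x = λ² - 5 - 19 = 324 - 24 ≡ 10; y = λ·(5 - 10) - 2 ≡ 24. → (10, 24)
10Q: (10, 24) + (19, 22). λ = (22 - 24)/(19 - 10) ≡ 27/9 mod 29. 9⁻¹ ≡ 13 (mod 29) since 9·13 = 117 ≡ 1, so λ ≡ 3.
  x = λ² - 10 - 19 = 9 - 29 ≡ 9; y = λ·(10 - 9) - 24 ≡ 8. → (9, 8)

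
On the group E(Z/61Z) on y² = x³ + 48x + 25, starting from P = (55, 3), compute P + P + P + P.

(27, 52)

Double-and-add on 4 = (100)₂. Start with P = (55, 3) for the leading 1-bit.
double: tangent at (55, 3): λ = (3·55² + 48)/(2·3) ≡ 34/6. 6⁻¹ ≡ 51 (mod 61) since 6·51 = 306 ≡ 1, so λ ≡ 34·51 ≡ 26.
  x = λ² - 55 - 55 = 676 - 110 ≡ 17; y = λ·(55 - 17) - 3 ≡ 9. → (17, 9)
double: tangent at (17, 9): λ = (3·17² + 48)/(2·9) ≡ 0/18. 18⁻¹ ≡ 17 (mod 61) since 18·17 = 306 ≡ 1, so λ ≡ 0·17 ≡ 0.
  x = λ² - 17 - 17 = 0 - 34 ≡ 27; y = λ·(17 - 27) - 9 ≡ 52. → (27, 52)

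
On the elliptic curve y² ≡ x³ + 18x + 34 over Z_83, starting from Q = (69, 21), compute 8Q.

Double-and-add on 8 = (1000)₂. Start with Q = (69, 21) for the leading 1-bit.
double: tangent at (69, 21): λ = (3·69² + 18)/(2·21) ≡ 25/42. 42⁻¹ ≡ 2 (mod 83), so λ ≡ 25·2 ≡ 50.
  x = λ² - 69 - 69 = 2500 - 138 ≡ 38; y = λ·(69 - 38) - 21 ≡ 35. → (38, 35)
double: tangent at (38, 35): λ = (3·38² + 18)/(2·35) ≡ 34/70. 70⁻¹ ≡ 51 (mod 83), so λ ≡ 34·51 ≡ 74.
  x = λ² - 38 - 38 = 5476 - 76 ≡ 5; y = λ·(38 - 5) - 35 ≡ 0. → (5, 0)
double: (5, 0) + (5, 0): same x and y₁ ≡ -y₂, so the sum is O.

O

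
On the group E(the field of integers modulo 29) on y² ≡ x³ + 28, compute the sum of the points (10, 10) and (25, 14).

(10, 10) + (25, 14). λ = (14 - 10)/(25 - 10) ≡ 4/15 mod 29. 15⁻¹ ≡ 2 (mod 29), so λ ≡ 8.
  x = λ² - 10 - 25 = 64 - 35 ≡ 0; y = λ·(10 - 0) - 10 ≡ 12. → (0, 12)

(0, 12)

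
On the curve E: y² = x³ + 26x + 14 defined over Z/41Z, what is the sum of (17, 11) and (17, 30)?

The two points share x = 17 and their y-coordinates satisfy 11 + 30 ≡ 0 (mod 41), so they are inverses. Their sum is O.

O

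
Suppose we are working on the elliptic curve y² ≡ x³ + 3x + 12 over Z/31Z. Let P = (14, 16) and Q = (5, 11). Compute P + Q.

(28, 21)

(14, 16) + (5, 11). λ = (11 - 16)/(5 - 14) ≡ 26/22 mod 31. 22⁻¹ ≡ 24 (mod 31), so λ ≡ 4.
  x = λ² - 14 - 5 = 16 - 19 ≡ 28; y = λ·(14 - 28) - 16 ≡ 21. → (28, 21)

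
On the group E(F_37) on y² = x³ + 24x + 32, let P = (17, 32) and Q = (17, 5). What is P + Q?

O

The two points share x = 17 and their y-coordinates satisfy 32 + 5 ≡ 0 (mod 37), so they are inverses. Their sum is O.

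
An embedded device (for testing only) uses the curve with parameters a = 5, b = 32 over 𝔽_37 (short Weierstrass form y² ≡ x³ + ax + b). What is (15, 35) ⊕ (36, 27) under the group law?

(14, 21)

(15, 35) + (36, 27). λ = (27 - 35)/(36 - 15) ≡ 29/21 mod 37. 21⁻¹ ≡ 30 (mod 37), so λ ≡ 19.
  x = λ² - 15 - 36 = 361 - 51 ≡ 14; y = λ·(15 - 14) - 35 ≡ 21. → (14, 21)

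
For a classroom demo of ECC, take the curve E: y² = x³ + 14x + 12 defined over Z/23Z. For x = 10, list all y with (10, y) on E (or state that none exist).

x³ + 14x + 12 = 1152 ≡ 2 (mod 23).
Square roots of 2 mod 23: 5 and 18 (since 5² = 25 ≡ 2).

5, 18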